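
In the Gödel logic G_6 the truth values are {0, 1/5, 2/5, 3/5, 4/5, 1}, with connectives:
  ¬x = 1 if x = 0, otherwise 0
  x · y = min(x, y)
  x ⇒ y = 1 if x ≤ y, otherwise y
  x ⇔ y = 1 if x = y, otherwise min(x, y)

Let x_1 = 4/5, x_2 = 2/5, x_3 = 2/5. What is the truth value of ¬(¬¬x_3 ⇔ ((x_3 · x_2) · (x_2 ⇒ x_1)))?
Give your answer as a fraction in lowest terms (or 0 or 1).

0

¬x_3 = ¬2/5 = 0
¬¬x_3 = ¬0 = 1
x_3 · x_2 = 2/5 · 2/5 = 2/5
x_2 ⇒ x_1 = 2/5 ⇒ 4/5 = 1
(x_3 · x_2) · (x_2 ⇒ x_1) = 2/5 · 1 = 2/5
¬¬x_3 ⇔ ((x_3 · x_2) · (x_2 ⇒ x_1)) = 1 ⇔ 2/5 = 2/5
¬(¬¬x_3 ⇔ ((x_3 · x_2) · (x_2 ⇒ x_1))) = ¬2/5 = 0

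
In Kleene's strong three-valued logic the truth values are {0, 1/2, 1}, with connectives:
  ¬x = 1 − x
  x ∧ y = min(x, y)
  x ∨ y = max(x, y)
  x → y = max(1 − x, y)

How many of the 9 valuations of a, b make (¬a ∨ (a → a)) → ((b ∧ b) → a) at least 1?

5

a = 0, b = 0 ↦ 1  ≥
a = 0, b = 1/2 ↦ 1/2  <
a = 0, b = 1 ↦ 0  <
a = 1/2, b = 0 ↦ 1  ≥
a = 1/2, b = 1/2 ↦ 1/2  <
a = 1/2, b = 1 ↦ 1/2  <
a = 1, b = 0 ↦ 1  ≥
a = 1, b = 1/2 ↦ 1  ≥
a = 1, b = 1 ↦ 1  ≥
So 5 of the 9 assignments meet the threshold.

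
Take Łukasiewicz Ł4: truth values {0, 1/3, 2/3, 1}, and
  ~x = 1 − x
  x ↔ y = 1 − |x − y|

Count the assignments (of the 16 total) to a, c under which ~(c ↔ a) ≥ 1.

2

a = 0, c = 0 ↦ 0  <
a = 0, c = 1/3 ↦ 1/3  <
a = 0, c = 2/3 ↦ 2/3  <
a = 0, c = 1 ↦ 1  ≥
a = 1/3, c = 0 ↦ 1/3  <
a = 1/3, c = 1/3 ↦ 0  <
a = 1/3, c = 2/3 ↦ 1/3  <
a = 1/3, c = 1 ↦ 2/3  <
a = 2/3, c = 0 ↦ 2/3  <
a = 2/3, c = 1/3 ↦ 1/3  <
a = 2/3, c = 2/3 ↦ 0  <
a = 2/3, c = 1 ↦ 1/3  <
a = 1, c = 0 ↦ 1  ≥
a = 1, c = 1/3 ↦ 2/3  <
a = 1, c = 2/3 ↦ 1/3  <
a = 1, c = 1 ↦ 0  <
So 2 of the 16 assignments meet the threshold.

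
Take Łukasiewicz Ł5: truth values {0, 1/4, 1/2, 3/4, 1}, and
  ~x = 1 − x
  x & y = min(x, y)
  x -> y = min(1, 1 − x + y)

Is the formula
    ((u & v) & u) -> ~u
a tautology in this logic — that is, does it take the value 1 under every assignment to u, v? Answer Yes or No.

No

Counterexample: take u = 3/4, v = 1/2.
u & v = 3/4 & 1/2 = 1/2
(u & v) & u = 1/2 & 3/4 = 1/2
~u = ~3/4 = 1/4
((u & v) & u) -> ~u = 1/2 -> 1/4 = 3/4
This gives 3/4 ≠ 1.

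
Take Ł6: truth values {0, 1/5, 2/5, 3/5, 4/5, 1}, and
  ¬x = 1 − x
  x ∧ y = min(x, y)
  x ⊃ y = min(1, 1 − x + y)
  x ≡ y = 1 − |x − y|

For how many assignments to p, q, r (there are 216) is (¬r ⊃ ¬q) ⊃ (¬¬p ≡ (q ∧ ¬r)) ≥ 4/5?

value 1: 91 assignments (counts)
value 4/5: 44 assignments (counts)
value 3/5: 29 assignments
value 2/5: 23 assignments
value 1/5: 18 assignments
value 0: 11 assignments
So 135 of the 216 assignments meet the threshold.

135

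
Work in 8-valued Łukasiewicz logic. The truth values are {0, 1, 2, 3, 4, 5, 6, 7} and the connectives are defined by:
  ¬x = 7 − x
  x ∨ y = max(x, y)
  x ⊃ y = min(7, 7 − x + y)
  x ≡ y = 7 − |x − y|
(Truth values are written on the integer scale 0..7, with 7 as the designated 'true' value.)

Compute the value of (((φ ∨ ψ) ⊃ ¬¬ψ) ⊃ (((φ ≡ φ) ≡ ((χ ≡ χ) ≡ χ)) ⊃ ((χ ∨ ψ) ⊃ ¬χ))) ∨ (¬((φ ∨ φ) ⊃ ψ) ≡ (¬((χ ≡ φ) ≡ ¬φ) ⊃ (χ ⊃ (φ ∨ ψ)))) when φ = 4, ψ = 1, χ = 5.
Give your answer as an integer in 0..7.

φ ∨ ψ = 4 ∨ 1 = 4
¬ψ = ¬1 = 6
¬¬ψ = ¬6 = 1
(φ ∨ ψ) ⊃ ¬¬ψ = 4 ⊃ 1 = 4
φ ≡ φ = 4 ≡ 4 = 7
χ ≡ χ = 5 ≡ 5 = 7
(χ ≡ χ) ≡ χ = 7 ≡ 5 = 5
(φ ≡ φ) ≡ ((χ ≡ χ) ≡ χ) = 7 ≡ 5 = 5
χ ∨ ψ = 5 ∨ 1 = 5
¬χ = ¬5 = 2
(χ ∨ ψ) ⊃ ¬χ = 5 ⊃ 2 = 4
((φ ≡ φ) ≡ ((χ ≡ χ) ≡ χ)) ⊃ ((χ ∨ ψ) ⊃ ¬χ) = 5 ⊃ 4 = 6
((φ ∨ ψ) ⊃ ¬¬ψ) ⊃ (((φ ≡ φ) ≡ ((χ ≡ χ) ≡ χ)) ⊃ ((χ ∨ ψ) ⊃ ¬χ)) = 4 ⊃ 6 = 7
φ ∨ φ = 4 ∨ 4 = 4
(φ ∨ φ) ⊃ ψ = 4 ⊃ 1 = 4
¬((φ ∨ φ) ⊃ ψ) = ¬4 = 3
χ ≡ φ = 5 ≡ 4 = 6
¬φ = ¬4 = 3
(χ ≡ φ) ≡ ¬φ = 6 ≡ 3 = 4
¬((χ ≡ φ) ≡ ¬φ) = ¬4 = 3
φ ∨ ψ = 4 ∨ 1 = 4
χ ⊃ (φ ∨ ψ) = 5 ⊃ 4 = 6
¬((χ ≡ φ) ≡ ¬φ) ⊃ (χ ⊃ (φ ∨ ψ)) = 3 ⊃ 6 = 7
¬((φ ∨ φ) ⊃ ψ) ≡ (¬((χ ≡ φ) ≡ ¬φ) ⊃ (χ ⊃ (φ ∨ ψ))) = 3 ≡ 7 = 3
(((φ ∨ ψ) ⊃ ¬¬ψ) ⊃ (((φ ≡ φ) ≡ ((χ ≡ χ) ≡ χ)) ⊃ ((χ ∨ ψ) ⊃ ¬χ))) ∨ (¬((φ ∨ φ) ⊃ ψ) ≡ (¬((χ ≡ φ) ≡ ¬φ) ⊃ (χ ⊃ (φ ∨ ψ)))) = 7 ∨ 3 = 7

7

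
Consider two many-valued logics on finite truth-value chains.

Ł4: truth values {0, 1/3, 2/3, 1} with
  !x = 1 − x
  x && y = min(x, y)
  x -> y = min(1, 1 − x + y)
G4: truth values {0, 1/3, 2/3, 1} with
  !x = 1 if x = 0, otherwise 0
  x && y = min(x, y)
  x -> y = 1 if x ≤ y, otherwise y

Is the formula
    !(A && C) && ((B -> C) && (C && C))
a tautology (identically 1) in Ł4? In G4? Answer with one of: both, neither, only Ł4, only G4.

neither

In Ł4: at A = 0, B = 0, C = 0 the value is 0 — not a tautology.
In G4: at A = 0, B = 0, C = 0 the value is 0 — not a tautology.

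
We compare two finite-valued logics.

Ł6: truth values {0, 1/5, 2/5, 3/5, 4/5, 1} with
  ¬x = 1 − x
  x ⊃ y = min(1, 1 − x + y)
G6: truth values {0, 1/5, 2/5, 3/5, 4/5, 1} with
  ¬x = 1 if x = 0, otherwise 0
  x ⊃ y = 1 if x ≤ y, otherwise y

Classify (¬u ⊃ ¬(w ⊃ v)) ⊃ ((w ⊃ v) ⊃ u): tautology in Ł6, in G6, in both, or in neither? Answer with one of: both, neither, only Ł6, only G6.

In Ł6: every assignment gives 1 — tautology.
In G6: at u = 1/5, v = 0, w = 0 the value is 1/5 — not a tautology.

only Ł6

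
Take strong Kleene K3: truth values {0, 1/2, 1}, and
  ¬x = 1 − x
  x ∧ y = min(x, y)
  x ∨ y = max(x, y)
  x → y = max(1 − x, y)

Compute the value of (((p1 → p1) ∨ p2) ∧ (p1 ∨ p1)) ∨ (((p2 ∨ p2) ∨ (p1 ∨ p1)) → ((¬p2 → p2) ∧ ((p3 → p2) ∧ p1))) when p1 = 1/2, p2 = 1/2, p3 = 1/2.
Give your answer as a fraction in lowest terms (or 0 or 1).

1/2

p1 → p1 = 1/2 → 1/2 = 1/2
(p1 → p1) ∨ p2 = 1/2 ∨ 1/2 = 1/2
p1 ∨ p1 = 1/2 ∨ 1/2 = 1/2
((p1 → p1) ∨ p2) ∧ (p1 ∨ p1) = 1/2 ∧ 1/2 = 1/2
p2 ∨ p2 = 1/2 ∨ 1/2 = 1/2
p1 ∨ p1 = 1/2 ∨ 1/2 = 1/2
(p2 ∨ p2) ∨ (p1 ∨ p1) = 1/2 ∨ 1/2 = 1/2
¬p2 = ¬1/2 = 1/2
¬p2 → p2 = 1/2 → 1/2 = 1/2
p3 → p2 = 1/2 → 1/2 = 1/2
(p3 → p2) ∧ p1 = 1/2 ∧ 1/2 = 1/2
(¬p2 → p2) ∧ ((p3 → p2) ∧ p1) = 1/2 ∧ 1/2 = 1/2
((p2 ∨ p2) ∨ (p1 ∨ p1)) → ((¬p2 → p2) ∧ ((p3 → p2) ∧ p1)) = 1/2 → 1/2 = 1/2
(((p1 → p1) ∨ p2) ∧ (p1 ∨ p1)) ∨ (((p2 ∨ p2) ∨ (p1 ∨ p1)) → ((¬p2 → p2) ∧ ((p3 → p2) ∧ p1))) = 1/2 ∨ 1/2 = 1/2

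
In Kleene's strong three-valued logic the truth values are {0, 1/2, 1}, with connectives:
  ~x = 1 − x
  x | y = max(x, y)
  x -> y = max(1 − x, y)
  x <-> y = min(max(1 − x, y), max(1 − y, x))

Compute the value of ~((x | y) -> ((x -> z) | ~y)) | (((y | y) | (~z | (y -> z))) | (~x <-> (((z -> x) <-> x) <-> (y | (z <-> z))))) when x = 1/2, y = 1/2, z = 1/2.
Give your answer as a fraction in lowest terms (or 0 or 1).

x | y = 1/2 | 1/2 = 1/2
x -> z = 1/2 -> 1/2 = 1/2
~y = ~1/2 = 1/2
(x -> z) | ~y = 1/2 | 1/2 = 1/2
(x | y) -> ((x -> z) | ~y) = 1/2 -> 1/2 = 1/2
~((x | y) -> ((x -> z) | ~y)) = ~1/2 = 1/2
y | y = 1/2 | 1/2 = 1/2
~z = ~1/2 = 1/2
y -> z = 1/2 -> 1/2 = 1/2
~z | (y -> z) = 1/2 | 1/2 = 1/2
(y | y) | (~z | (y -> z)) = 1/2 | 1/2 = 1/2
~x = ~1/2 = 1/2
z -> x = 1/2 -> 1/2 = 1/2
(z -> x) <-> x = 1/2 <-> 1/2 = 1/2
z <-> z = 1/2 <-> 1/2 = 1/2
y | (z <-> z) = 1/2 | 1/2 = 1/2
((z -> x) <-> x) <-> (y | (z <-> z)) = 1/2 <-> 1/2 = 1/2
~x <-> (((z -> x) <-> x) <-> (y | (z <-> z))) = 1/2 <-> 1/2 = 1/2
((y | y) | (~z | (y -> z))) | (~x <-> (((z -> x) <-> x) <-> (y | (z <-> z)))) = 1/2 | 1/2 = 1/2
~((x | y) -> ((x -> z) | ~y)) | (((y | y) | (~z | (y -> z))) | (~x <-> (((z -> x) <-> x) <-> (y | (z <-> z))))) = 1/2 | 1/2 = 1/2

1/2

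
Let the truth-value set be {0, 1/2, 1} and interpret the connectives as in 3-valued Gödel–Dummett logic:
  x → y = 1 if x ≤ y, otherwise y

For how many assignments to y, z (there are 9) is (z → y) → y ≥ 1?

6

y = 0, z = 0 ↦ 0  <
y = 0, z = 1/2 ↦ 1  ≥
y = 0, z = 1 ↦ 1  ≥
y = 1/2, z = 0 ↦ 1/2  <
y = 1/2, z = 1/2 ↦ 1/2  <
y = 1/2, z = 1 ↦ 1  ≥
y = 1, z = 0 ↦ 1  ≥
y = 1, z = 1/2 ↦ 1  ≥
y = 1, z = 1 ↦ 1  ≥
So 6 of the 9 assignments meet the threshold.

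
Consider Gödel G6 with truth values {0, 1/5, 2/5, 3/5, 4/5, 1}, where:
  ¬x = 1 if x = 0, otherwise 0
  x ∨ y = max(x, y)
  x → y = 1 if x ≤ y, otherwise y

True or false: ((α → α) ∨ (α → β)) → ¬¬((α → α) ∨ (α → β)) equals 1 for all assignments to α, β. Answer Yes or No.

At α = 1, β = 4/5, for instance:
α → α = 1 → 1 = 1
α → β = 1 → 4/5 = 4/5
(α → α) ∨ (α → β) = 1 ∨ 4/5 = 1
¬((α → α) ∨ (α → β)) = ¬1 = 0
¬¬((α → α) ∨ (α → β)) = ¬0 = 1
((α → α) ∨ (α → β)) → ¬¬((α → α) ∨ (α → β)) = 1 → 1 = 1
and checking the remaining 35 assignments likewise gives ≥ 1 in every case.

Yes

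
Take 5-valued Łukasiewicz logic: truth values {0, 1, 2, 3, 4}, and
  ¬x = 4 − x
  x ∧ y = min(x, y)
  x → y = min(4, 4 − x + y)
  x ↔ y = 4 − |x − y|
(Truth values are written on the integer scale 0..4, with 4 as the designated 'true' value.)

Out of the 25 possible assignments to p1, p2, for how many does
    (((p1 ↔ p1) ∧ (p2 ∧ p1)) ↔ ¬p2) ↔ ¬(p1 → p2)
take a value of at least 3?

9

value 4: 3 assignments (counts)
value 3: 6 assignments (counts)
value 2: 6 assignments
value 1: 6 assignments
value 0: 4 assignments
So 9 of the 25 assignments meet the threshold.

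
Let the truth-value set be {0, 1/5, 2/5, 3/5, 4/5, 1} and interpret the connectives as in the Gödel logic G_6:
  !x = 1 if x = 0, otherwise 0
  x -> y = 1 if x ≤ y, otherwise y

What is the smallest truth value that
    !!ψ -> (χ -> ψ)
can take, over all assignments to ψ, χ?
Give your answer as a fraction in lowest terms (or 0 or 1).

1/5

Take ψ = 1/5, χ = 2/5:
!ψ = !1/5 = 0
!!ψ = !0 = 1
χ -> ψ = 2/5 -> 1/5 = 1/5
!!ψ -> (χ -> ψ) = 1 -> 1/5 = 1/5
No assignment yields a value below 1/5, so this is the minimum.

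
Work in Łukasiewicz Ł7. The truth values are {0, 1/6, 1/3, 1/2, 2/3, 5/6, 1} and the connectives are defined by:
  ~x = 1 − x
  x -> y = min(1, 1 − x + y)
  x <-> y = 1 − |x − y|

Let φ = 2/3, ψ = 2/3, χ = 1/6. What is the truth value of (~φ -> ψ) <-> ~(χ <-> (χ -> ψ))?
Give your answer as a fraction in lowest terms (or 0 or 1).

~φ = ~2/3 = 1/3
~φ -> ψ = 1/3 -> 2/3 = 1
χ -> ψ = 1/6 -> 2/3 = 1
χ <-> (χ -> ψ) = 1/6 <-> 1 = 1/6
~(χ <-> (χ -> ψ)) = ~1/6 = 5/6
(~φ -> ψ) <-> ~(χ <-> (χ -> ψ)) = 1 <-> 5/6 = 5/6

5/6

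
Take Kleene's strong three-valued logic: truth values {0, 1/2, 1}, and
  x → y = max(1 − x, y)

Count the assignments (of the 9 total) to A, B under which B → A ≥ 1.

A = 0, B = 0 ↦ 1  ≥
A = 0, B = 1/2 ↦ 1/2  <
A = 0, B = 1 ↦ 0  <
A = 1/2, B = 0 ↦ 1  ≥
A = 1/2, B = 1/2 ↦ 1/2  <
A = 1/2, B = 1 ↦ 1/2  <
A = 1, B = 0 ↦ 1  ≥
A = 1, B = 1/2 ↦ 1  ≥
A = 1, B = 1 ↦ 1  ≥
So 5 of the 9 assignments meet the threshold.

5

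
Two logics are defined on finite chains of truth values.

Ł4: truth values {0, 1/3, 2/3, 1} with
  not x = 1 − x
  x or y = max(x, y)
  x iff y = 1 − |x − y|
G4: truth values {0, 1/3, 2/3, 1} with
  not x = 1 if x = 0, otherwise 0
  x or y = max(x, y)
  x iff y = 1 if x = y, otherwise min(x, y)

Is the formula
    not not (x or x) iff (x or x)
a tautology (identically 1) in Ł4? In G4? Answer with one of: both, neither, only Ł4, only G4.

In Ł4: every assignment gives 1 — tautology.
In G4: at x = 1/3 the value is 1/3 — not a tautology.

only Ł4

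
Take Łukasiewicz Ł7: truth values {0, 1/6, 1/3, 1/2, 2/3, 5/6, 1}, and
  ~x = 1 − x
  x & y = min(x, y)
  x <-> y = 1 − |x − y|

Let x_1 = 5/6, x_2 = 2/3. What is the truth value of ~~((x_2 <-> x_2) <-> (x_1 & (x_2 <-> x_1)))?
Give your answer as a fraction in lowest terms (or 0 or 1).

5/6

x_2 <-> x_2 = 2/3 <-> 2/3 = 1
x_2 <-> x_1 = 2/3 <-> 5/6 = 5/6
x_1 & (x_2 <-> x_1) = 5/6 & 5/6 = 5/6
(x_2 <-> x_2) <-> (x_1 & (x_2 <-> x_1)) = 1 <-> 5/6 = 5/6
~((x_2 <-> x_2) <-> (x_1 & (x_2 <-> x_1))) = ~5/6 = 1/6
~~((x_2 <-> x_2) <-> (x_1 & (x_2 <-> x_1))) = ~1/6 = 5/6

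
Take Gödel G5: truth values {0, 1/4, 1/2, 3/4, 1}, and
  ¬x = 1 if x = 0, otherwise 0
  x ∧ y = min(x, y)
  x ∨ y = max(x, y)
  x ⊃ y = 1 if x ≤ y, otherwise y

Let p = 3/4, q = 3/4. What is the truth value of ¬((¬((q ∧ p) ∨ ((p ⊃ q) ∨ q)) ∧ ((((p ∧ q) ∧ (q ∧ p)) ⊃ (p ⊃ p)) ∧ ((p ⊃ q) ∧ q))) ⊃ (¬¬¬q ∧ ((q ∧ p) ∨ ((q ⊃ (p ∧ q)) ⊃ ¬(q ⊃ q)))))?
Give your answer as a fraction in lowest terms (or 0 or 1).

q ∧ p = 3/4 ∧ 3/4 = 3/4
p ⊃ q = 3/4 ⊃ 3/4 = 1
(p ⊃ q) ∨ q = 1 ∨ 3/4 = 1
(q ∧ p) ∨ ((p ⊃ q) ∨ q) = 3/4 ∨ 1 = 1
¬((q ∧ p) ∨ ((p ⊃ q) ∨ q)) = ¬1 = 0
p ∧ q = 3/4 ∧ 3/4 = 3/4
q ∧ p = 3/4 ∧ 3/4 = 3/4
(p ∧ q) ∧ (q ∧ p) = 3/4 ∧ 3/4 = 3/4
p ⊃ p = 3/4 ⊃ 3/4 = 1
((p ∧ q) ∧ (q ∧ p)) ⊃ (p ⊃ p) = 3/4 ⊃ 1 = 1
p ⊃ q = 3/4 ⊃ 3/4 = 1
(p ⊃ q) ∧ q = 1 ∧ 3/4 = 3/4
(((p ∧ q) ∧ (q ∧ p)) ⊃ (p ⊃ p)) ∧ ((p ⊃ q) ∧ q) = 1 ∧ 3/4 = 3/4
¬((q ∧ p) ∨ ((p ⊃ q) ∨ q)) ∧ ((((p ∧ q) ∧ (q ∧ p)) ⊃ (p ⊃ p)) ∧ ((p ⊃ q) ∧ q)) = 0 ∧ 3/4 = 0
¬q = ¬3/4 = 0
¬¬q = ¬0 = 1
¬¬¬q = ¬1 = 0
q ∧ p = 3/4 ∧ 3/4 = 3/4
p ∧ q = 3/4 ∧ 3/4 = 3/4
q ⊃ (p ∧ q) = 3/4 ⊃ 3/4 = 1
q ⊃ q = 3/4 ⊃ 3/4 = 1
¬(q ⊃ q) = ¬1 = 0
(q ⊃ (p ∧ q)) ⊃ ¬(q ⊃ q) = 1 ⊃ 0 = 0
(q ∧ p) ∨ ((q ⊃ (p ∧ q)) ⊃ ¬(q ⊃ q)) = 3/4 ∨ 0 = 3/4
¬¬¬q ∧ ((q ∧ p) ∨ ((q ⊃ (p ∧ q)) ⊃ ¬(q ⊃ q))) = 0 ∧ 3/4 = 0
(¬((q ∧ p) ∨ ((p ⊃ q) ∨ q)) ∧ ((((p ∧ q) ∧ (q ∧ p)) ⊃ (p ⊃ p)) ∧ ((p ⊃ q) ∧ q))) ⊃ (¬¬¬q ∧ ((q ∧ p) ∨ ((q ⊃ (p ∧ q)) ⊃ ¬(q ⊃ q)))) = 0 ⊃ 0 = 1
¬((¬((q ∧ p) ∨ ((p ⊃ q) ∨ q)) ∧ ((((p ∧ q) ∧ (q ∧ p)) ⊃ (p ⊃ p)) ∧ ((p ⊃ q) ∧ q))) ⊃ (¬¬¬q ∧ ((q ∧ p) ∨ ((q ⊃ (p ∧ q)) ⊃ ¬(q ⊃ q))))) = ¬1 = 0

0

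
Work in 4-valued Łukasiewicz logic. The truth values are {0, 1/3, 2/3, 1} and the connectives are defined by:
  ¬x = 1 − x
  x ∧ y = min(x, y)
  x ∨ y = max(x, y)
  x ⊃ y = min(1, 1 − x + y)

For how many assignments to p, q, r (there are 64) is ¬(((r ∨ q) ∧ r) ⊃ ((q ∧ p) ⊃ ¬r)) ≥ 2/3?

value 1: 1 assignment (counts)
value 2/3: 3 assignments (counts)
value 1/3: 6 assignments
value 0: 54 assignments
So 4 of the 64 assignments meet the threshold.

4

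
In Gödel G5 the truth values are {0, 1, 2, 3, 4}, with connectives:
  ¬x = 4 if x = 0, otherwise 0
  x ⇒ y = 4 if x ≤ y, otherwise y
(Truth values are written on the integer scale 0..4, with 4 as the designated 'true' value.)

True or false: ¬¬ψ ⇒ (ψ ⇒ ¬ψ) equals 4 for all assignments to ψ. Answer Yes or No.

Counterexample: take ψ = 1.
¬ψ = ¬1 = 0
¬¬ψ = ¬0 = 4
ψ ⇒ ¬ψ = 1 ⇒ 0 = 0
¬¬ψ ⇒ (ψ ⇒ ¬ψ) = 4 ⇒ 0 = 0
This gives 0 ≠ 4.

No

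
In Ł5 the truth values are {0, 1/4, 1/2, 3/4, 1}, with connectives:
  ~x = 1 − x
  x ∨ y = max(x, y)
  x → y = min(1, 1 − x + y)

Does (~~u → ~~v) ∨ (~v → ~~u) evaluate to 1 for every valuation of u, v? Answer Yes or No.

No

Counterexample: take u = 1/4, v = 0.
~u = ~1/4 = 3/4
~~u = ~3/4 = 1/4
~v = ~0 = 1
~~v = ~1 = 0
~~u → ~~v = 1/4 → 0 = 3/4
~v = ~0 = 1
~u = ~1/4 = 3/4
~~u = ~3/4 = 1/4
~v → ~~u = 1 → 1/4 = 1/4
(~~u → ~~v) ∨ (~v → ~~u) = 3/4 ∨ 1/4 = 3/4
This gives 3/4 ≠ 1.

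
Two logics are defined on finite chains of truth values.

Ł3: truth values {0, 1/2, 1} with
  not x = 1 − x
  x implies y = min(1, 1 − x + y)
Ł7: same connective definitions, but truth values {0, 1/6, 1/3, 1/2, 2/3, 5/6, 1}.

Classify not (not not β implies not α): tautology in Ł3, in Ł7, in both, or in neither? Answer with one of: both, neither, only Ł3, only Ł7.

In Ł3: at α = 0, β = 0 the value is 0 — not a tautology.
In Ł7: at α = 0, β = 0 the value is 0 — not a tautology.

neither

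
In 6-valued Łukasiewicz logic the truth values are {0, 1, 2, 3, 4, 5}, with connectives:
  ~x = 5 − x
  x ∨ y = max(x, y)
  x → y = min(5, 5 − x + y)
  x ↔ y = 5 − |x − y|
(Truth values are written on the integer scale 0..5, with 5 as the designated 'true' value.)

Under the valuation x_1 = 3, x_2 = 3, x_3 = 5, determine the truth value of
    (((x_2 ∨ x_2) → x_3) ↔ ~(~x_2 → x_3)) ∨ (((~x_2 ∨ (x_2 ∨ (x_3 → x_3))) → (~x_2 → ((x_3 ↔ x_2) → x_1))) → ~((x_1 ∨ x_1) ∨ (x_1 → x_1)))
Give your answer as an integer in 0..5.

x_2 ∨ x_2 = 3 ∨ 3 = 3
(x_2 ∨ x_2) → x_3 = 3 → 5 = 5
~x_2 = ~3 = 2
~x_2 → x_3 = 2 → 5 = 5
~(~x_2 → x_3) = ~5 = 0
((x_2 ∨ x_2) → x_3) ↔ ~(~x_2 → x_3) = 5 ↔ 0 = 0
~x_2 = ~3 = 2
x_3 → x_3 = 5 → 5 = 5
x_2 ∨ (x_3 → x_3) = 3 ∨ 5 = 5
~x_2 ∨ (x_2 ∨ (x_3 → x_3)) = 2 ∨ 5 = 5
~x_2 = ~3 = 2
x_3 ↔ x_2 = 5 ↔ 3 = 3
(x_3 ↔ x_2) → x_1 = 3 → 3 = 5
~x_2 → ((x_3 ↔ x_2) → x_1) = 2 → 5 = 5
(~x_2 ∨ (x_2 ∨ (x_3 → x_3))) → (~x_2 → ((x_3 ↔ x_2) → x_1)) = 5 → 5 = 5
x_1 ∨ x_1 = 3 ∨ 3 = 3
x_1 → x_1 = 3 → 3 = 5
(x_1 ∨ x_1) ∨ (x_1 → x_1) = 3 ∨ 5 = 5
~((x_1 ∨ x_1) ∨ (x_1 → x_1)) = ~5 = 0
((~x_2 ∨ (x_2 ∨ (x_3 → x_3))) → (~x_2 → ((x_3 ↔ x_2) → x_1))) → ~((x_1 ∨ x_1) ∨ (x_1 → x_1)) = 5 → 0 = 0
(((x_2 ∨ x_2) → x_3) ↔ ~(~x_2 → x_3)) ∨ (((~x_2 ∨ (x_2 ∨ (x_3 → x_3))) → (~x_2 → ((x_3 ↔ x_2) → x_1))) → ~((x_1 ∨ x_1) ∨ (x_1 → x_1))) = 0 ∨ 0 = 0

0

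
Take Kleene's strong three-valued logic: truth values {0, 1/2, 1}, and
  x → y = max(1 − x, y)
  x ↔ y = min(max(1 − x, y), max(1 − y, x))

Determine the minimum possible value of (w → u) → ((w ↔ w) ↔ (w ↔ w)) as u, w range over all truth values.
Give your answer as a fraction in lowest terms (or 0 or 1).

1/2

Take u = 0, w = 1/2:
w → u = 1/2 → 0 = 1/2
w ↔ w = 1/2 ↔ 1/2 = 1/2
w ↔ w = 1/2 ↔ 1/2 = 1/2
(w ↔ w) ↔ (w ↔ w) = 1/2 ↔ 1/2 = 1/2
(w → u) → ((w ↔ w) ↔ (w ↔ w)) = 1/2 → 1/2 = 1/2
No assignment yields a value below 1/2, so this is the minimum.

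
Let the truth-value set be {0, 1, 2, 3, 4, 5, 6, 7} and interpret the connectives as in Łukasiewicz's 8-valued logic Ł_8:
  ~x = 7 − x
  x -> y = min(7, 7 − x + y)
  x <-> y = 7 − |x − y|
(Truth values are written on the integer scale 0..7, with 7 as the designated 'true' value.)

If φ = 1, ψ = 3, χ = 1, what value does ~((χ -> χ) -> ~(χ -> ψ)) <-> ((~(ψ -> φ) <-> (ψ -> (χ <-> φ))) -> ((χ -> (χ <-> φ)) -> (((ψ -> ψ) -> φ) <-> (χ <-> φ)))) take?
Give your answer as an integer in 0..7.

χ -> χ = 1 -> 1 = 7
χ -> ψ = 1 -> 3 = 7
~(χ -> ψ) = ~7 = 0
(χ -> χ) -> ~(χ -> ψ) = 7 -> 0 = 0
~((χ -> χ) -> ~(χ -> ψ)) = ~0 = 7
ψ -> φ = 3 -> 1 = 5
~(ψ -> φ) = ~5 = 2
χ <-> φ = 1 <-> 1 = 7
ψ -> (χ <-> φ) = 3 -> 7 = 7
~(ψ -> φ) <-> (ψ -> (χ <-> φ)) = 2 <-> 7 = 2
χ <-> φ = 1 <-> 1 = 7
χ -> (χ <-> φ) = 1 -> 7 = 7
ψ -> ψ = 3 -> 3 = 7
(ψ -> ψ) -> φ = 7 -> 1 = 1
χ <-> φ = 1 <-> 1 = 7
((ψ -> ψ) -> φ) <-> (χ <-> φ) = 1 <-> 7 = 1
(χ -> (χ <-> φ)) -> (((ψ -> ψ) -> φ) <-> (χ <-> φ)) = 7 -> 1 = 1
(~(ψ -> φ) <-> (ψ -> (χ <-> φ))) -> ((χ -> (χ <-> φ)) -> (((ψ -> ψ) -> φ) <-> (χ <-> φ))) = 2 -> 1 = 6
~((χ -> χ) -> ~(χ -> ψ)) <-> ((~(ψ -> φ) <-> (ψ -> (χ <-> φ))) -> ((χ -> (χ <-> φ)) -> (((ψ -> ψ) -> φ) <-> (χ <-> φ)))) = 7 <-> 6 = 6

6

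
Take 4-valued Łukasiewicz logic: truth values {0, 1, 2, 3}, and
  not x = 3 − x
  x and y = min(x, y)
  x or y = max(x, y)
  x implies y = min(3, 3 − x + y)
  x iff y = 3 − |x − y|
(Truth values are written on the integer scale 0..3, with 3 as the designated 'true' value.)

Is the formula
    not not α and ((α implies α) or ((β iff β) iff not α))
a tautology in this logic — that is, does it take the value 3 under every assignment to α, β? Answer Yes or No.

Counterexample: take α = 0, β = 0.
not α = not 0 = 3
not not α = not 3 = 0
α implies α = 0 implies 0 = 3
β iff β = 0 iff 0 = 3
not α = not 0 = 3
(β iff β) iff not α = 3 iff 3 = 3
(α implies α) or ((β iff β) iff not α) = 3 or 3 = 3
not not α and ((α implies α) or ((β iff β) iff not α)) = 0 and 3 = 0
This gives 0 ≠ 3.

No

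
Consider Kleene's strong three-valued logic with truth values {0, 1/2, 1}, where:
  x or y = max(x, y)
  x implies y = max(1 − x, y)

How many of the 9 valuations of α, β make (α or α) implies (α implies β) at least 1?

α = 0, β = 0 ↦ 1  ≥
α = 0, β = 1/2 ↦ 1  ≥
α = 0, β = 1 ↦ 1  ≥
α = 1/2, β = 0 ↦ 1/2  <
α = 1/2, β = 1/2 ↦ 1/2  <
α = 1/2, β = 1 ↦ 1  ≥
α = 1, β = 0 ↦ 0  <
α = 1, β = 1/2 ↦ 1/2  <
α = 1, β = 1 ↦ 1  ≥
So 5 of the 9 assignments meet the threshold.

5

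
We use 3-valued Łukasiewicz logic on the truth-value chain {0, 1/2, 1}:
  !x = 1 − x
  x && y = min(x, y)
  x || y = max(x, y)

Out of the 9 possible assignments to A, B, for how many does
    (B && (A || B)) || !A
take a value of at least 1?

A = 0, B = 0 ↦ 1  ≥
A = 0, B = 1/2 ↦ 1  ≥
A = 0, B = 1 ↦ 1  ≥
A = 1/2, B = 0 ↦ 1/2  <
A = 1/2, B = 1/2 ↦ 1/2  <
A = 1/2, B = 1 ↦ 1  ≥
A = 1, B = 0 ↦ 0  <
A = 1, B = 1/2 ↦ 1/2  <
A = 1, B = 1 ↦ 1  ≥
So 5 of the 9 assignments meet the threshold.

5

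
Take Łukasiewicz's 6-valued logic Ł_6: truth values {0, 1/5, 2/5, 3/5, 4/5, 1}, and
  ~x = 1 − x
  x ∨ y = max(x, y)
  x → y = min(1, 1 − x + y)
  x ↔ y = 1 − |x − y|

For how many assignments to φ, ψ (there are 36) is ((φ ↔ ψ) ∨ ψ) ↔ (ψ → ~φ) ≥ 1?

value 1: 5 assignments (counts)
value 4/5: 15 assignments
value 3/5: 6 assignments
value 2/5: 6 assignments
value 1/5: 2 assignments
value 0: 2 assignments
So 5 of the 36 assignments meet the threshold.

5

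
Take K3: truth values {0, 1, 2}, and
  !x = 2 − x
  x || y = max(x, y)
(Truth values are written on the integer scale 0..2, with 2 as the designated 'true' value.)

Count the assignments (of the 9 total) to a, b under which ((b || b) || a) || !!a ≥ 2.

a = 0, b = 0 ↦ 0  <
a = 0, b = 1 ↦ 1  <
a = 0, b = 2 ↦ 2  ≥
a = 1, b = 0 ↦ 1  <
a = 1, b = 1 ↦ 1  <
a = 1, b = 2 ↦ 2  ≥
a = 2, b = 0 ↦ 2  ≥
a = 2, b = 1 ↦ 2  ≥
a = 2, b = 2 ↦ 2  ≥
So 5 of the 9 assignments meet the threshold.

5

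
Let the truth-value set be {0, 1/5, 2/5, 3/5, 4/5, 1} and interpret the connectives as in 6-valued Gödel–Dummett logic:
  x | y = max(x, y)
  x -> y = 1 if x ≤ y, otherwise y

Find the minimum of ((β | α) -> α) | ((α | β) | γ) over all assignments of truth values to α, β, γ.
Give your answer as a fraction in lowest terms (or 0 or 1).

Take α = 0, β = 1/5, γ = 0:
β | α = 1/5 | 0 = 1/5
(β | α) -> α = 1/5 -> 0 = 0
α | β = 0 | 1/5 = 1/5
(α | β) | γ = 1/5 | 0 = 1/5
((β | α) -> α) | ((α | β) | γ) = 0 | 1/5 = 1/5
No assignment yields a value below 1/5, so this is the minimum.

1/5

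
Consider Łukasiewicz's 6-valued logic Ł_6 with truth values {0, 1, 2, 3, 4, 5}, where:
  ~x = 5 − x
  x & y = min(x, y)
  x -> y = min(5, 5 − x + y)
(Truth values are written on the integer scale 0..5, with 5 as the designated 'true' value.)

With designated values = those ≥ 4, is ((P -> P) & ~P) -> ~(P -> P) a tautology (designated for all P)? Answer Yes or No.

No

Counterexample: take P = 0.
P -> P = 0 -> 0 = 5
~P = ~0 = 5
(P -> P) & ~P = 5 & 5 = 5
P -> P = 0 -> 0 = 5
~(P -> P) = ~5 = 0
((P -> P) & ~P) -> ~(P -> P) = 5 -> 0 = 0
This gives 0, which is below 4.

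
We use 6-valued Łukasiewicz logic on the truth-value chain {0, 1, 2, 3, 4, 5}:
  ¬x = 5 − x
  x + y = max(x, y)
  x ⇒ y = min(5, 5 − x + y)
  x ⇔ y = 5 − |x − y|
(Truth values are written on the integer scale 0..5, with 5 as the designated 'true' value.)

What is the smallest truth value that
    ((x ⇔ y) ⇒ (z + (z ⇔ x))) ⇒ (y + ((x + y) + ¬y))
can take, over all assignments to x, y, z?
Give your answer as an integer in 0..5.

3

Take x = 0, y = 2, z = 0:
x ⇔ y = 0 ⇔ 2 = 3
z ⇔ x = 0 ⇔ 0 = 5
z + (z ⇔ x) = 0 + 5 = 5
(x ⇔ y) ⇒ (z + (z ⇔ x)) = 3 ⇒ 5 = 5
x + y = 0 + 2 = 2
¬y = ¬2 = 3
(x + y) + ¬y = 2 + 3 = 3
y + ((x + y) + ¬y) = 2 + 3 = 3
((x ⇔ y) ⇒ (z + (z ⇔ x))) ⇒ (y + ((x + y) + ¬y)) = 5 ⇒ 3 = 3
No assignment yields a value below 3, so this is the minimum.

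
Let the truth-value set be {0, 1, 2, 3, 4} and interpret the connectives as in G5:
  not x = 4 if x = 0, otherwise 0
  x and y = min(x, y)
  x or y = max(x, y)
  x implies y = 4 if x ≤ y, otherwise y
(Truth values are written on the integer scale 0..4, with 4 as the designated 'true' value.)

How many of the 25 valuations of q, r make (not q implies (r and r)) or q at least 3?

22

value 4: 21 assignments (counts)
value 3: 1 assignment (counts)
value 2: 1 assignment
value 1: 1 assignment
value 0: 1 assignment
So 22 of the 25 assignments meet the threshold.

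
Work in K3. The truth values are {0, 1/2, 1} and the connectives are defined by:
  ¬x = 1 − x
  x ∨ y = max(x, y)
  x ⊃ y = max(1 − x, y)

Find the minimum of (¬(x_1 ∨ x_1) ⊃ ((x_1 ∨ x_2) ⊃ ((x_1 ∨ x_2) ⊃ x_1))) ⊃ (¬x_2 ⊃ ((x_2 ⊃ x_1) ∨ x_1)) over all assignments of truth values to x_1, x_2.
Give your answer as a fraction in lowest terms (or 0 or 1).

Take x_1 = 0, x_2 = 1/2:
x_1 ∨ x_1 = 0 ∨ 0 = 0
¬(x_1 ∨ x_1) = ¬0 = 1
x_1 ∨ x_2 = 0 ∨ 1/2 = 1/2
x_1 ∨ x_2 = 0 ∨ 1/2 = 1/2
(x_1 ∨ x_2) ⊃ x_1 = 1/2 ⊃ 0 = 1/2
(x_1 ∨ x_2) ⊃ ((x_1 ∨ x_2) ⊃ x_1) = 1/2 ⊃ 1/2 = 1/2
¬(x_1 ∨ x_1) ⊃ ((x_1 ∨ x_2) ⊃ ((x_1 ∨ x_2) ⊃ x_1)) = 1 ⊃ 1/2 = 1/2
¬x_2 = ¬1/2 = 1/2
x_2 ⊃ x_1 = 1/2 ⊃ 0 = 1/2
(x_2 ⊃ x_1) ∨ x_1 = 1/2 ∨ 0 = 1/2
¬x_2 ⊃ ((x_2 ⊃ x_1) ∨ x_1) = 1/2 ⊃ 1/2 = 1/2
(¬(x_1 ∨ x_1) ⊃ ((x_1 ∨ x_2) ⊃ ((x_1 ∨ x_2) ⊃ x_1))) ⊃ (¬x_2 ⊃ ((x_2 ⊃ x_1) ∨ x_1)) = 1/2 ⊃ 1/2 = 1/2
No assignment yields a value below 1/2, so this is the minimum.

1/2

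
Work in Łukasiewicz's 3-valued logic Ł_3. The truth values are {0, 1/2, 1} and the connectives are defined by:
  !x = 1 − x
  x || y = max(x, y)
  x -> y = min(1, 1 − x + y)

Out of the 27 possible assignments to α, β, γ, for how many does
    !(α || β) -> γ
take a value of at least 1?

22

value 1: 22 assignments (counts)
value 1/2: 4 assignments
value 0: 1 assignment
So 22 of the 27 assignments meet the threshold.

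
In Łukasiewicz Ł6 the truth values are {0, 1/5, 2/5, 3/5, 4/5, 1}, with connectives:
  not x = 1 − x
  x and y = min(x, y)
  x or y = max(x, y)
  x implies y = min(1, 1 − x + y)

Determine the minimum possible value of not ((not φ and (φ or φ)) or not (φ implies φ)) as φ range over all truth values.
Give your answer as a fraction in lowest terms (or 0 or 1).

3/5

Take φ = 2/5:
not φ = not 2/5 = 3/5
φ or φ = 2/5 or 2/5 = 2/5
not φ and (φ or φ) = 3/5 and 2/5 = 2/5
φ implies φ = 2/5 implies 2/5 = 1
not (φ implies φ) = not 1 = 0
(not φ and (φ or φ)) or not (φ implies φ) = 2/5 or 0 = 2/5
not ((not φ and (φ or φ)) or not (φ implies φ)) = not 2/5 = 3/5
No assignment yields a value below 3/5, so this is the minimum.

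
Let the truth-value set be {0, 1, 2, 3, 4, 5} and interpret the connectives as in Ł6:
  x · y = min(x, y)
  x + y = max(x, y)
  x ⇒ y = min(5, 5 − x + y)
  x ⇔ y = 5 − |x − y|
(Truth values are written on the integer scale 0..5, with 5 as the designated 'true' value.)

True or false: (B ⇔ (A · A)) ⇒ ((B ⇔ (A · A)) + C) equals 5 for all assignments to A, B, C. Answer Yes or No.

Yes

At A = 5, B = 1, C = 4, for instance:
A · A = 5 · 5 = 5
B ⇔ (A · A) = 1 ⇔ 5 = 1
(B ⇔ (A · A)) + C = 1 + 4 = 4
(B ⇔ (A · A)) ⇒ ((B ⇔ (A · A)) + C) = 1 ⇒ 4 = 5
and checking the remaining 215 assignments likewise gives ≥ 5 in every case.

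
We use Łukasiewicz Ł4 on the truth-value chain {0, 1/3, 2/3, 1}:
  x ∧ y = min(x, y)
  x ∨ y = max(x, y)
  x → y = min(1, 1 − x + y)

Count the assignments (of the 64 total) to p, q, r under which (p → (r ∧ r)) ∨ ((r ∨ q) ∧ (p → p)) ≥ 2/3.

value 1: 46 assignments (counts)
value 2/3: 12 assignments (counts)
value 1/3: 5 assignments
value 0: 1 assignment
So 58 of the 64 assignments meet the threshold.

58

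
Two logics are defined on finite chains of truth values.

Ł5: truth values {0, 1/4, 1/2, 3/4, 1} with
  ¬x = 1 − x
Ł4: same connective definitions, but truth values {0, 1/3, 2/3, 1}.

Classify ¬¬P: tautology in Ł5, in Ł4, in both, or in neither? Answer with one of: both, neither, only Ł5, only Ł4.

neither

In Ł5: at P = 0 the value is 0 — not a tautology.
In Ł4: at P = 0 the value is 0 — not a tautology.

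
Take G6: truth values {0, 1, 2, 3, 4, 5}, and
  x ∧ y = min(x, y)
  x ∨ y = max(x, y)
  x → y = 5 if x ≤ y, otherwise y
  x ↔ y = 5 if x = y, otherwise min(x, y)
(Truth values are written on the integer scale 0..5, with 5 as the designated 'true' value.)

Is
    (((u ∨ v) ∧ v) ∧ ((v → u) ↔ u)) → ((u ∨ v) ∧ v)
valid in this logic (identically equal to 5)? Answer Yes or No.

At u = 5, v = 1, for instance:
u ∨ v = 5 ∨ 1 = 5
(u ∨ v) ∧ v = 5 ∧ 1 = 1
v → u = 1 → 5 = 5
(v → u) ↔ u = 5 ↔ 5 = 5
((u ∨ v) ∧ v) ∧ ((v → u) ↔ u) = 1 ∧ 5 = 1
(((u ∨ v) ∧ v) ∧ ((v → u) ↔ u)) → ((u ∨ v) ∧ v) = 1 → 1 = 5
and checking the remaining 35 assignments likewise gives ≥ 5 in every case.

Yes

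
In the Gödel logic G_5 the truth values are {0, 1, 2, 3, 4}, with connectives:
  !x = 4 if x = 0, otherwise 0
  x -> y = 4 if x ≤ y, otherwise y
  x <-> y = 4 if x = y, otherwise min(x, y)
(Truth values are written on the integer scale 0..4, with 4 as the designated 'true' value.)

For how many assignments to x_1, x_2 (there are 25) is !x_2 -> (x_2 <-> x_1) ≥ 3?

value 4: 21 assignments (counts)
value 0: 4 assignments
So 21 of the 25 assignments meet the threshold.

21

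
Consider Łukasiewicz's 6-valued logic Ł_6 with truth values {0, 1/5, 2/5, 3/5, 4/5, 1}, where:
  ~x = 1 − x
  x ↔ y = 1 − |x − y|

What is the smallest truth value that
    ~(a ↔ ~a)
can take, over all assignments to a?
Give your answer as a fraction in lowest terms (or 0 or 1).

1/5

Take a = 2/5:
~a = ~2/5 = 3/5
a ↔ ~a = 2/5 ↔ 3/5 = 4/5
~(a ↔ ~a) = ~4/5 = 1/5
No assignment yields a value below 1/5, so this is the minimum.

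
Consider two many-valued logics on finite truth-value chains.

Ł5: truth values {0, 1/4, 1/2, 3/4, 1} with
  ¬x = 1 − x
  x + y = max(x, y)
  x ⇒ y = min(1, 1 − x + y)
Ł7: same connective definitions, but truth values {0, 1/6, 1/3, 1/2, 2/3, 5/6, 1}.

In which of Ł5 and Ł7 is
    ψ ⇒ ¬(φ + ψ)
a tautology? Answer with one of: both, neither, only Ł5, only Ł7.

In Ł5: at φ = 0, ψ = 3/4 the value is 1/2 — not a tautology.
In Ł7: at φ = 0, ψ = 2/3 the value is 2/3 — not a tautology.

neither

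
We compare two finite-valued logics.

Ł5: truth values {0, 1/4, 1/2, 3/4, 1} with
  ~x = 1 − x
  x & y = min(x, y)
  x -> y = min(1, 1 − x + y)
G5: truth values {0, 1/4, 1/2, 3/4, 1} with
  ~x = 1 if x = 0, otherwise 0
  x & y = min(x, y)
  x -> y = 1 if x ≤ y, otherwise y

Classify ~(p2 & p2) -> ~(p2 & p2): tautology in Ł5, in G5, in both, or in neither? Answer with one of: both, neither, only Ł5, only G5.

In Ł5: every assignment gives 1 — tautology.
In G5: every assignment gives 1 — tautology.

both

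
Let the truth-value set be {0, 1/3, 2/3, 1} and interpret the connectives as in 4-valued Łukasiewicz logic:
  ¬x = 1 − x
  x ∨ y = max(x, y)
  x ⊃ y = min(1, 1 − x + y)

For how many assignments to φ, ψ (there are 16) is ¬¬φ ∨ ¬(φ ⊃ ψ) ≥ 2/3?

8

φ = 0, ψ = 0 ↦ 0  <
φ = 0, ψ = 1/3 ↦ 0  <
φ = 0, ψ = 2/3 ↦ 0  <
φ = 0, ψ = 1 ↦ 0  <
φ = 1/3, ψ = 0 ↦ 1/3  <
φ = 1/3, ψ = 1/3 ↦ 1/3  <
φ = 1/3, ψ = 2/3 ↦ 1/3  <
φ = 1/3, ψ = 1 ↦ 1/3  <
φ = 2/3, ψ = 0 ↦ 2/3  ≥
φ = 2/3, ψ = 1/3 ↦ 2/3  ≥
φ = 2/3, ψ = 2/3 ↦ 2/3  ≥
φ = 2/3, ψ = 1 ↦ 2/3  ≥
φ = 1, ψ = 0 ↦ 1  ≥
φ = 1, ψ = 1/3 ↦ 1  ≥
φ = 1, ψ = 2/3 ↦ 1  ≥
φ = 1, ψ = 1 ↦ 1  ≥
So 8 of the 16 assignments meet the threshold.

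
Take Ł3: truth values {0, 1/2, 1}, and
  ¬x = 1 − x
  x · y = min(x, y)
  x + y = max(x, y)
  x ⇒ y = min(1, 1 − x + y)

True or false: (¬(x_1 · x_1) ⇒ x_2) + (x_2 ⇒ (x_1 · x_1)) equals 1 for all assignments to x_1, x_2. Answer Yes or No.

No

Counterexample: take x_1 = 0, x_2 = 1/2.
x_1 · x_1 = 0 · 0 = 0
¬(x_1 · x_1) = ¬0 = 1
¬(x_1 · x_1) ⇒ x_2 = 1 ⇒ 1/2 = 1/2
x_1 · x_1 = 0 · 0 = 0
x_2 ⇒ (x_1 · x_1) = 1/2 ⇒ 0 = 1/2
(¬(x_1 · x_1) ⇒ x_2) + (x_2 ⇒ (x_1 · x_1)) = 1/2 + 1/2 = 1/2
This gives 1/2 ≠ 1.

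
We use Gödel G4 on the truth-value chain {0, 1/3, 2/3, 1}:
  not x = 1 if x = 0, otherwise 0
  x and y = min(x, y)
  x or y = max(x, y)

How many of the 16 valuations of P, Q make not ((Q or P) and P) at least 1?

P = 0, Q = 0 ↦ 1  ≥
P = 0, Q = 1/3 ↦ 1  ≥
P = 0, Q = 2/3 ↦ 1  ≥
P = 0, Q = 1 ↦ 1  ≥
P = 1/3, Q = 0 ↦ 0  <
P = 1/3, Q = 1/3 ↦ 0  <
P = 1/3, Q = 2/3 ↦ 0  <
P = 1/3, Q = 1 ↦ 0  <
P = 2/3, Q = 0 ↦ 0  <
P = 2/3, Q = 1/3 ↦ 0  <
P = 2/3, Q = 2/3 ↦ 0  <
P = 2/3, Q = 1 ↦ 0  <
P = 1, Q = 0 ↦ 0  <
P = 1, Q = 1/3 ↦ 0  <
P = 1, Q = 2/3 ↦ 0  <
P = 1, Q = 1 ↦ 0  <
So 4 of the 16 assignments meet the threshold.

4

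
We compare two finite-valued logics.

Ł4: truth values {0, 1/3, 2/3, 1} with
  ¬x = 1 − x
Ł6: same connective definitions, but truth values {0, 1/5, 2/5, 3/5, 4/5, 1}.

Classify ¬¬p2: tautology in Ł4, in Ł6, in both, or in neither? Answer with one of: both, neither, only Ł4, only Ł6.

In Ł4: at p2 = 0 the value is 0 — not a tautology.
In Ł6: at p2 = 0 the value is 0 — not a tautology.

neither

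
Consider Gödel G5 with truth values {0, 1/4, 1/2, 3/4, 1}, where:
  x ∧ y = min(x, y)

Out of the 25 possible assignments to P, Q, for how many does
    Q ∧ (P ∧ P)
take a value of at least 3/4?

value 1: 1 assignment (counts)
value 3/4: 3 assignments (counts)
value 1/2: 5 assignments
value 1/4: 7 assignments
value 0: 9 assignments
So 4 of the 25 assignments meet the threshold.

4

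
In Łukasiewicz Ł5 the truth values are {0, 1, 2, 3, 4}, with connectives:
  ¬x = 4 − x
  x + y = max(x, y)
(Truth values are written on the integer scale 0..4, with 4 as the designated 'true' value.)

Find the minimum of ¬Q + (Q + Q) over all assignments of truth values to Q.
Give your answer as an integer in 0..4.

Take Q = 2:
¬Q = ¬2 = 2
Q + Q = 2 + 2 = 2
¬Q + (Q + Q) = 2 + 2 = 2
No assignment yields a value below 2, so this is the minimum.

2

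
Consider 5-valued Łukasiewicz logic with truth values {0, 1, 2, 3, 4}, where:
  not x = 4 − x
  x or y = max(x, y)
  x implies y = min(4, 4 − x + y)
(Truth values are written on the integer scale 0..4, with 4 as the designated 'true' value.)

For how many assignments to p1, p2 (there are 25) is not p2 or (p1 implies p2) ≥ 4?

value 4: 19 assignments (counts)
value 3: 5 assignments
value 2: 1 assignment
So 19 of the 25 assignments meet the threshold.

19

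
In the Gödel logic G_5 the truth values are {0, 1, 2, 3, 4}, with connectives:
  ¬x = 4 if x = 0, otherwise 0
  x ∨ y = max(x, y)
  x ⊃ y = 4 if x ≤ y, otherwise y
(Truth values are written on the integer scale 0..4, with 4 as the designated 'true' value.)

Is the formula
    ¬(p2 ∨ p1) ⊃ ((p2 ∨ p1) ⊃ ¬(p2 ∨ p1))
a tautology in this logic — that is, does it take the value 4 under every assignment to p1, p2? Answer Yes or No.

Yes

At p1 = 2, p2 = 2, for instance:
p2 ∨ p1 = 2 ∨ 2 = 2
¬(p2 ∨ p1) = ¬2 = 0
p2 ∨ p1 = 2 ∨ 2 = 2
(p2 ∨ p1) ⊃ ¬(p2 ∨ p1) = 2 ⊃ 0 = 0
¬(p2 ∨ p1) ⊃ ((p2 ∨ p1) ⊃ ¬(p2 ∨ p1)) = 0 ⊃ 0 = 4
and checking the remaining 24 assignments likewise gives ≥ 4 in every case.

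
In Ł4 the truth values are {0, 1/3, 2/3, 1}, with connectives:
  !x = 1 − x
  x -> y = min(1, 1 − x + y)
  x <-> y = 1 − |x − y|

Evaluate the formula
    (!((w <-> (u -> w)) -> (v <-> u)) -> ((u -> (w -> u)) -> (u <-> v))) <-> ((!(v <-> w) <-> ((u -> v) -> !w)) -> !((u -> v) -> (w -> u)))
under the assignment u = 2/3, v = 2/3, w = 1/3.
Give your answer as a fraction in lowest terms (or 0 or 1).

1/3

u -> w = 2/3 -> 1/3 = 2/3
w <-> (u -> w) = 1/3 <-> 2/3 = 2/3
v <-> u = 2/3 <-> 2/3 = 1
(w <-> (u -> w)) -> (v <-> u) = 2/3 -> 1 = 1
!((w <-> (u -> w)) -> (v <-> u)) = !1 = 0
w -> u = 1/3 -> 2/3 = 1
u -> (w -> u) = 2/3 -> 1 = 1
u <-> v = 2/3 <-> 2/3 = 1
(u -> (w -> u)) -> (u <-> v) = 1 -> 1 = 1
!((w <-> (u -> w)) -> (v <-> u)) -> ((u -> (w -> u)) -> (u <-> v)) = 0 -> 1 = 1
v <-> w = 2/3 <-> 1/3 = 2/3
!(v <-> w) = !2/3 = 1/3
u -> v = 2/3 -> 2/3 = 1
!w = !1/3 = 2/3
(u -> v) -> !w = 1 -> 2/3 = 2/3
!(v <-> w) <-> ((u -> v) -> !w) = 1/3 <-> 2/3 = 2/3
u -> v = 2/3 -> 2/3 = 1
w -> u = 1/3 -> 2/3 = 1
(u -> v) -> (w -> u) = 1 -> 1 = 1
!((u -> v) -> (w -> u)) = !1 = 0
(!(v <-> w) <-> ((u -> v) -> !w)) -> !((u -> v) -> (w -> u)) = 2/3 -> 0 = 1/3
(!((w <-> (u -> w)) -> (v <-> u)) -> ((u -> (w -> u)) -> (u <-> v))) <-> ((!(v <-> w) <-> ((u -> v) -> !w)) -> !((u -> v) -> (w -> u))) = 1 <-> 1/3 = 1/3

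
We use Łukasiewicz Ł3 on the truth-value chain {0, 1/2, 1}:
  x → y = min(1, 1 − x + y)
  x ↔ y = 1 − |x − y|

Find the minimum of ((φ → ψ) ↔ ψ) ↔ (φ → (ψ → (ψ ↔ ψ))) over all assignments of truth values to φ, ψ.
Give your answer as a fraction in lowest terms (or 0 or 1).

0

Take φ = 0, ψ = 0:
φ → ψ = 0 → 0 = 1
(φ → ψ) ↔ ψ = 1 ↔ 0 = 0
ψ ↔ ψ = 0 ↔ 0 = 1
ψ → (ψ ↔ ψ) = 0 → 1 = 1
φ → (ψ → (ψ ↔ ψ)) = 0 → 1 = 1
((φ → ψ) ↔ ψ) ↔ (φ → (ψ → (ψ ↔ ψ))) = 0 ↔ 1 = 0
No assignment yields a value below 0, so this is the minimum.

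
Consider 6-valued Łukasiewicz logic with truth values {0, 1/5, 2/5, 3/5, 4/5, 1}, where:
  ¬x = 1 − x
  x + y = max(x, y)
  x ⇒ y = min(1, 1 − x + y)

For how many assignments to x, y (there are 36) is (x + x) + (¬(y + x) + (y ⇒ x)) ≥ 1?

21

value 1: 21 assignments (counts)
value 4/5: 5 assignments
value 3/5: 4 assignments
value 2/5: 3 assignments
value 1/5: 2 assignments
value 0: 1 assignment
So 21 of the 36 assignments meet the threshold.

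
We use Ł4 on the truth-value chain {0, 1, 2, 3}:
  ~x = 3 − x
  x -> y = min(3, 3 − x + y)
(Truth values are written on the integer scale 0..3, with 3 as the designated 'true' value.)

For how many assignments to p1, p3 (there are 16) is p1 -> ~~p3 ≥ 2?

p1 = 0, p3 = 0 ↦ 3  ≥
p1 = 0, p3 = 1 ↦ 3  ≥
p1 = 0, p3 = 2 ↦ 3  ≥
p1 = 0, p3 = 3 ↦ 3  ≥
p1 = 1, p3 = 0 ↦ 2  ≥
p1 = 1, p3 = 1 ↦ 3  ≥
p1 = 1, p3 = 2 ↦ 3  ≥
p1 = 1, p3 = 3 ↦ 3  ≥
p1 = 2, p3 = 0 ↦ 1  <
p1 = 2, p3 = 1 ↦ 2  ≥
p1 = 2, p3 = 2 ↦ 3  ≥
p1 = 2, p3 = 3 ↦ 3  ≥
p1 = 3, p3 = 0 ↦ 0  <
p1 = 3, p3 = 1 ↦ 1  <
p1 = 3, p3 = 2 ↦ 2  ≥
p1 = 3, p3 = 3 ↦ 3  ≥
So 13 of the 16 assignments meet the threshold.

13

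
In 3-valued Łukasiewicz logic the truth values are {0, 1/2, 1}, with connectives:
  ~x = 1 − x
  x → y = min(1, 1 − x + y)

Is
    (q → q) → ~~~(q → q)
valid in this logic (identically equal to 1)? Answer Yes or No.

No

Counterexample: take q = 0.
q → q = 0 → 0 = 1
q → q = 0 → 0 = 1
~(q → q) = ~1 = 0
~~(q → q) = ~0 = 1
~~~(q → q) = ~1 = 0
(q → q) → ~~~(q → q) = 1 → 0 = 0
This gives 0 ≠ 1.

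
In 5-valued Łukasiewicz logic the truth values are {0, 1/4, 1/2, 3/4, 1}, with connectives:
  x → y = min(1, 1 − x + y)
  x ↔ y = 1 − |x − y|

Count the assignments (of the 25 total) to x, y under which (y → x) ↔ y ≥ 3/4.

8

value 1: 3 assignments (counts)
value 3/4: 5 assignments (counts)
value 1/2: 6 assignments
value 1/4: 5 assignments
value 0: 6 assignments
So 8 of the 25 assignments meet the threshold.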